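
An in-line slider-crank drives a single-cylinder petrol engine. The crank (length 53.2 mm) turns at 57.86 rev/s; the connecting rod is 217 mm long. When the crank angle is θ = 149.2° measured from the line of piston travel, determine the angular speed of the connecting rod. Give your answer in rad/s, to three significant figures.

77.2

ω = 363.5 rad/s (converted from 57.86 rev/s).
The rod makes angle φ with the slider axis where L sinφ = r sinθ; differentiating, L cosφ·φ̇ = r ω cosθ.
L cosφ = √(L² − r² sin²θ) = 0.21528 m.
|ω_rod| = r ω |cosθ| / √(L² − r² sin²θ) = 0.0532·363.5·0.85896/0.21528 = 77.167 rad/s.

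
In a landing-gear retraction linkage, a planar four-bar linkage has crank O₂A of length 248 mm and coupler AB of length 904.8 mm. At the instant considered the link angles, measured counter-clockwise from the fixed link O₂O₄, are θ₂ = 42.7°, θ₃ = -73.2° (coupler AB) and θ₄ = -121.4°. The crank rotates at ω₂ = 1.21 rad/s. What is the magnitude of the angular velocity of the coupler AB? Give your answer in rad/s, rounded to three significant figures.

0.122

ω₂ = 1.21 rad/s
Differentiating the loop-closure r₂e^{iθ₂}+r₃e^{iθ₃}=r₁+r₄e^{iθ₄} gives r₂ω₂e^{iθ₂}+r₃ω₃e^{iθ₃}=r₄ω₄e^{iθ₄}.
Eliminating the other unknown: ω₃ = r₂ω₂ sin(θ₄−θ₂) / [r₃ sin(θ₃−θ₄)].
Numerator sine = -0.27396; denominator sine = +0.74548.
Result = 0.248·1.21·(-0.27396) / (0.9048·(+0.74548)) = -0.12188 rad/s; magnitude 0.12188 rad/s.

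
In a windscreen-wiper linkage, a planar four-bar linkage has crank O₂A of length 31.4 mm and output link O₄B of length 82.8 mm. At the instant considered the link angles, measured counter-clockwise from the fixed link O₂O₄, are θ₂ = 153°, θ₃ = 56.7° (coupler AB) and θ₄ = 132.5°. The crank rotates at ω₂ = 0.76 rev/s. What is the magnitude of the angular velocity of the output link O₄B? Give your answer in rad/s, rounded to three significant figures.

1.86

ω₂ = 4.775 rad/s (from 0.76 rev/s).
Differentiating the loop-closure r₂e^{iθ₂}+r₃e^{iθ₃}=r₁+r₄e^{iθ₄} gives r₂ω₂e^{iθ₂}+r₃ω₃e^{iθ₃}=r₄ω₄e^{iθ₄}.
Eliminating the other unknown: ω₄ = r₂ω₂ sin(θ₂−θ₃) / [r₄ sin(θ₄−θ₃)].
Numerator sine = +0.99396; denominator sine = +0.96945.
Result = 0.0314·4.775·(+0.99396) / (0.0828·(+0.96945)) = +1.8567 rad/s; magnitude 1.8567 rad/s.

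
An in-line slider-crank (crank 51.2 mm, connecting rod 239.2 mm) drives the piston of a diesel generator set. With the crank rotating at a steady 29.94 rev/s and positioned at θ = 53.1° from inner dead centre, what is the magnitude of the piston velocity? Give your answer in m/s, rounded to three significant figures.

8.71

ω = 2π·29.9 = 188.1 rad/s
For an in-line slider-crank, x = r cosθ + √(L² − r² sin²θ), so v = −rω sinθ·[1 + r cosθ/√(L² − r² sin²θ)].
With r = 0.0512 m, L = 0.2392 m, θ = 53.1°: √(L² − r² sin²θ) = 0.23567 m.
v = −0.0512·188.1·0.79968·[1 + 0.0512·0.60042/0.23567] = -8.707 m/s.
|v| = 8.707 m/s.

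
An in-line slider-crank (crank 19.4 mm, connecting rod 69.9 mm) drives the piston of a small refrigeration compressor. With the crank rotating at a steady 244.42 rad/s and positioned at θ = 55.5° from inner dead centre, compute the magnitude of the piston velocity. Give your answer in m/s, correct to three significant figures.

4.54

ω = 244.4 rad/s
For an in-line slider-crank, x = r cosθ + √(L² − r² sin²θ), so v = −rω sinθ·[1 + r cosθ/√(L² − r² sin²θ)].
With r = 0.0194 m, L = 0.0699 m, θ = 55.5°: √(L² − r² sin²θ) = 0.068047 m.
v = −0.0194·244.4·0.82413·[1 + 0.0194·0.56641/0.068047] = -4.5388 m/s.
|v| = 4.5388 m/s.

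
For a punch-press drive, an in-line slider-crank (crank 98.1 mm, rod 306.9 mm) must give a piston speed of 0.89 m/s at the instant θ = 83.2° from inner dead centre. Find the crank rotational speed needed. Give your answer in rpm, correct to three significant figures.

For an in-line slider-crank, |v_piston| = rω|sinθ|·[1 + r cosθ/√(L² − r² sin²θ)].
With r = 0.0981 m, L = 0.3069 m, θ = 83.2°: the bracketed kinematic factor |dx/dθ| = 0.1013 m.
ω = v/|dx/dθ| = 0.89/0.1013 = 8.786 rad/s.
N = 60ω/(2π) = 83.9 rpm.

83.9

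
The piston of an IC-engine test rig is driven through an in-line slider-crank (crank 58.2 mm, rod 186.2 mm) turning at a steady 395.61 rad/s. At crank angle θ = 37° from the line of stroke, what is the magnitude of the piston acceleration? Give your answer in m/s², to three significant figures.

ω = 395.6 rad/s
x(θ) = r cosθ + √(L² − r² sin²θ); with ω constant, a = ω²·d²x/dθ².
d²x/dθ² = −r cosθ − r²(cos2θ)/√u − r⁴ sin²2θ/(4u^{3/2}),  u = L² − r² sin²θ = 0.0334436 m².
Substituting r = 0.0582 m, L = 0.1862 m, θ = 37°: d²x/dθ² = -0.052019 m.
a = ω²·d²x/dθ² = (395.6)²·(-0.052019) = -8141.4 m/s²;  |a| = 8141.4 m/s².

8140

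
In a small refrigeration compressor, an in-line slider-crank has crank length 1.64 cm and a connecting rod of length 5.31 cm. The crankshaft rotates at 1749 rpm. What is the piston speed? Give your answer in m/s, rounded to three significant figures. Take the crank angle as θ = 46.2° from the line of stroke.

ω = 2π·1749/60 = 183.2 rad/s
For an in-line slider-crank, x = r cosθ + √(L² − r² sin²θ), so v = −rω sinθ·[1 + r cosθ/√(L² − r² sin²θ)].
With r = 0.0164 m, L = 0.0531 m, θ = 46.2°: √(L² − r² sin²θ) = 0.051764 m.
v = −0.0164·183.2·0.72176·[1 + 0.0164·0.69214/0.051764] = -2.6434 m/s.
|v| = 2.6434 m/s.

2.64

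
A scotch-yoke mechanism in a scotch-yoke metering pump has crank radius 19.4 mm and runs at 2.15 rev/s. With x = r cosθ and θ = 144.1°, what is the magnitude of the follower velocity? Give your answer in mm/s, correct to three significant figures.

154

ω = 13.51 rad/s (from 2.15 rev/s).
x = r cosθ ⇒ ẋ = −rω sinθ.
|v| = rω|sinθ| = 0.0194·13.51·|sin 144.1°| = 0.15367 m/s = 153.67 mm/s.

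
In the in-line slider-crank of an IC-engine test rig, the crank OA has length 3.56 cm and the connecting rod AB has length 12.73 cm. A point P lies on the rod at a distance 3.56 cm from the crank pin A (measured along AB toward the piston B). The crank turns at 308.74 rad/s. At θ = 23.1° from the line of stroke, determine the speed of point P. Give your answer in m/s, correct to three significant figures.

8.63

ω = 308.7 rad/s.  Crank-pin speed |V_A| = rω = 10.991 m/s, perpendicular to OA.
Rod angle: sinφ = −(r/L) sinθ ⇒ φ = -6.299°; ω_rod = −rω cosθ/√(L²−r²sin²θ) = -79.9 rad/s.
V_P = V_A + ω_rod × AP, with AP = 0.0356 m along the rod.
Components: V_Px = −rω sinθ − a·ω_rod·sinφ = -4.6243 m/s;  V_Py = rω cosθ + a·ω_rod·cosφ = +7.2826 m/s.
|V_P| = √(V_Px² + V_Py²) = 8.6268 m/s.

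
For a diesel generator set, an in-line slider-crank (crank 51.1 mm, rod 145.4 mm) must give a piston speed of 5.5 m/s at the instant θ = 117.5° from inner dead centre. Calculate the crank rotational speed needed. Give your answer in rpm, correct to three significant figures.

For an in-line slider-crank, |v_piston| = rω|sinθ|·[1 + r cosθ/√(L² − r² sin²θ)].
With r = 0.0511 m, L = 0.1454 m, θ = 117.5°: the bracketed kinematic factor |dx/dθ| = 0.037585 m.
ω = v/|dx/dθ| = 5.5/0.037585 = 146.33 rad/s.
N = 60ω/(2π) = 1397.4 rpm.

1400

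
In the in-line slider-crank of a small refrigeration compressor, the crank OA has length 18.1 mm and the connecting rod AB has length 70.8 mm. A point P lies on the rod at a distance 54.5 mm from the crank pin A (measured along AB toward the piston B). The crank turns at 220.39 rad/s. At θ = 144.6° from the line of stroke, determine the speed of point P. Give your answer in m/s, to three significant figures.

2.08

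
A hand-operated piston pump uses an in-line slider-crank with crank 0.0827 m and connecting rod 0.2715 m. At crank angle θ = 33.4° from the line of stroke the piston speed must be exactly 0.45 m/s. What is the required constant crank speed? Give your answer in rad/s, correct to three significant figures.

For an in-line slider-crank, |v_piston| = rω|sinθ|·[1 + r cosθ/√(L² − r² sin²θ)].
With r = 0.0827 m, L = 0.2715 m, θ = 33.4°: the bracketed kinematic factor |dx/dθ| = 0.057268 m.
ω = v/|dx/dθ| = 0.45/0.057268 = 7.8578 rad/s.

7.86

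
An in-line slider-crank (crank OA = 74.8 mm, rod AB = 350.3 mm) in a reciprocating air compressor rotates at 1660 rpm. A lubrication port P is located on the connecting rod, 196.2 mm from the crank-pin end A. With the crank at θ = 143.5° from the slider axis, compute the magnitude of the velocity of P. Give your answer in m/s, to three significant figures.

8.36

ω = 173.8 rad/s.  Crank-pin speed |V_A| = rω = 13.003 m/s, perpendicular to OA.
Rod angle: sinφ = −(r/L) sinθ ⇒ φ = -7.297°; ω_rod = −rω cosθ/√(L²−r²sin²θ) = +30.082 rad/s.
V_P = V_A + ω_rod × AP, with AP = 0.1962 m along the rod.
Components: V_Px = −rω sinθ − a·ω_rod·sinφ = -6.9847 m/s;  V_Py = rω cosθ + a·ω_rod·cosφ = -4.5981 m/s.
|V_P| = √(V_Px² + V_Py²) = 8.3624 m/s.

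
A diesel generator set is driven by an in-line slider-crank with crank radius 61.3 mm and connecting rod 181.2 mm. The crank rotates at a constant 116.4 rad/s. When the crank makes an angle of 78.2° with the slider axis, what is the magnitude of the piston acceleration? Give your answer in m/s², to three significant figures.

101

ω = 116.4 rad/s
x(θ) = r cosθ + √(L² − r² sin²θ); with ω constant, a = ω²·d²x/dθ².
d²x/dθ² = −r cosθ − r²(cos2θ)/√u − r⁴ sin²2θ/(4u^{3/2}),  u = L² − r² sin²θ = 0.0292329 m².
Substituting r = 0.0613 m, L = 0.1812 m, θ = 78.2°: d²x/dθ² = +0.0074909 m.
a = ω²·d²x/dθ² = (116.4)²·(+0.0074909) = +101.49 m/s²;  |a| = 101.49 m/s².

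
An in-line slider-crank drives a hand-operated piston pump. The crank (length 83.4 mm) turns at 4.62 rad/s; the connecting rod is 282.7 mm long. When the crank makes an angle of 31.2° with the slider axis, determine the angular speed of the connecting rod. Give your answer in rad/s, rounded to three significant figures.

ω = 4.62 rad/s
The rod makes angle φ with the slider axis where L sinφ = r sinθ; differentiating, L cosφ·φ̇ = r ω cosθ.
L cosφ = √(L² − r² sin²θ) = 0.27938 m.
|ω_rod| = r ω |cosθ| / √(L² − r² sin²θ) = 0.0834·4.62·0.85536/0.27938 = 1.1797 rad/s.

1.18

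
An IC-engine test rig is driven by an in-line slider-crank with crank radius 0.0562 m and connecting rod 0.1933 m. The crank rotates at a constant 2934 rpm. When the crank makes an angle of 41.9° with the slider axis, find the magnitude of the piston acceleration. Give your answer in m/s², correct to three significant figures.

4150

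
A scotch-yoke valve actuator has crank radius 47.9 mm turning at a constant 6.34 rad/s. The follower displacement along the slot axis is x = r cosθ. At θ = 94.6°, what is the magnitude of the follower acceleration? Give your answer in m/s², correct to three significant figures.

ω = 6.34 rad/s
x = r cosθ ⇒ ẍ = −rω² cosθ (ω constant).
|a| = rω²|cosθ| = 0.0479·(6.34)²·|cos 94.6°| = 0.15441 m/s².

0.154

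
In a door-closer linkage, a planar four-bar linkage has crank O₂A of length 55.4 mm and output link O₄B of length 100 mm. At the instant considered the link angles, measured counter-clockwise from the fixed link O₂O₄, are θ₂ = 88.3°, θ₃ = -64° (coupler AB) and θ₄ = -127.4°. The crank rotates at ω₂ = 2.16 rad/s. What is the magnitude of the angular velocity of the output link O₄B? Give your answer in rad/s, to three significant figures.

ω₂ = 2.16 rad/s
Differentiating the loop-closure r₂e^{iθ₂}+r₃e^{iθ₃}=r₁+r₄e^{iθ₄} gives r₂ω₂e^{iθ₂}+r₃ω₃e^{iθ₃}=r₄ω₄e^{iθ₄}.
Eliminating the other unknown: ω₄ = r₂ω₂ sin(θ₂−θ₃) / [r₄ sin(θ₄−θ₃)].
Numerator sine = +0.46484; denominator sine = -0.89415.
Result = 0.0554·2.16·(+0.46484) / (0.1·(-0.89415)) = -0.62209 rad/s; magnitude 0.62209 rad/s.

0.622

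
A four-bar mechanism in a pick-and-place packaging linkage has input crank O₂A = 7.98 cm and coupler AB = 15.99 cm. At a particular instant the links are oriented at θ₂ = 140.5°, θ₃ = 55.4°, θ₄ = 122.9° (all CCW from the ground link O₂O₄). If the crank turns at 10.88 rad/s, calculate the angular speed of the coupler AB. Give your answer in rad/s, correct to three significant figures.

1.78

ω₂ = 10.88 rad/s
Differentiating the loop-closure r₂e^{iθ₂}+r₃e^{iθ₃}=r₁+r₄e^{iθ₄} gives r₂ω₂e^{iθ₂}+r₃ω₃e^{iθ₃}=r₄ω₄e^{iθ₄}.
Eliminating the other unknown: ω₃ = r₂ω₂ sin(θ₄−θ₂) / [r₃ sin(θ₃−θ₄)].
Numerator sine = -0.30237; denominator sine = -0.92388.
Result = 0.0798·10.88·(-0.30237) / (0.1599·(-0.92388)) = +1.7771 rad/s; magnitude 1.7771 rad/s.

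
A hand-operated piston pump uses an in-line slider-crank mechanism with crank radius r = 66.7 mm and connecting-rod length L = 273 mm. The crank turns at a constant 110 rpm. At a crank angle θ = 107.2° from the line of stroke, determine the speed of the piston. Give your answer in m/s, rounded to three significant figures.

0.679

ω = 2π·110/60 = 11.52 rad/s
For an in-line slider-crank, x = r cosθ + √(L² − r² sin²θ), so v = −rω sinθ·[1 + r cosθ/√(L² − r² sin²θ)].
With r = 0.0667 m, L = 0.273 m, θ = 107.2°: √(L² − r² sin²θ) = 0.26546 m.
v = −0.0667·11.52·0.95528·[1 + 0.0667·-0.29571/0.26546] = -0.67943 m/s.
|v| = 0.67943 m/s.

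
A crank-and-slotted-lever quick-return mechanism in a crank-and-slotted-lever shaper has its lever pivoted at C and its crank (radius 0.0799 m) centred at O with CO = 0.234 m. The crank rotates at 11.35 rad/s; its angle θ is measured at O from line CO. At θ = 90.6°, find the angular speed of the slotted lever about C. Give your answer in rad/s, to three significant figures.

1.16

ω = 11.35 rad/s
Crank pin A relative to C: A = (d + r cosθ, r sinθ); lever angle φ = atan2(r sinθ, d + r cosθ).
Differentiating tanφ: φ̇ = rω(d cosθ + r)/(d² + r² + 2dr cosθ).
d² + r² + 2dr cosθ = |CA|² = 0.0607484 m²;  d cosθ + r = +0.07745 m.
|ω_lever| = |0.0799·11.35·+0.07745| / 0.0607484 = 1.1562 rad/s.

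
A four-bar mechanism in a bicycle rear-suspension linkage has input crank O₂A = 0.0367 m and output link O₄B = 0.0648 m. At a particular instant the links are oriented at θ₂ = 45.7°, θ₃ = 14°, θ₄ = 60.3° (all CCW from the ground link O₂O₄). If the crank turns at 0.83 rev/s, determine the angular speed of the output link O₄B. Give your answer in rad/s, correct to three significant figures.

2.15

ω₂ = 5.215 rad/s (from 0.83 rev/s).
Differentiating the loop-closure r₂e^{iθ₂}+r₃e^{iθ₃}=r₁+r₄e^{iθ₄} gives r₂ω₂e^{iθ₂}+r₃ω₃e^{iθ₃}=r₄ω₄e^{iθ₄}.
Eliminating the other unknown: ω₄ = r₂ω₂ sin(θ₂−θ₃) / [r₄ sin(θ₄−θ₃)].
Numerator sine = +0.52547; denominator sine = +0.72297.
Result = 0.0367·5.215·(+0.52547) / (0.0648·(+0.72297)) = +2.1467 rad/s; magnitude 2.1467 rad/s.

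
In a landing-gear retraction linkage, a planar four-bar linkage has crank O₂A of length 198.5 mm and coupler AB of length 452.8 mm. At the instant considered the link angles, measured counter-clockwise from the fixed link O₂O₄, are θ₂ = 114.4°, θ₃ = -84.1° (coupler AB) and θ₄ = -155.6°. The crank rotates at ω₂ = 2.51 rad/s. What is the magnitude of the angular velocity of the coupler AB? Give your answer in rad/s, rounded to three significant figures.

ω₂ = 2.51 rad/s
Differentiating the loop-closure r₂e^{iθ₂}+r₃e^{iθ₃}=r₁+r₄e^{iθ₄} gives r₂ω₂e^{iθ₂}+r₃ω₃e^{iθ₃}=r₄ω₄e^{iθ₄}.
Eliminating the other unknown: ω₃ = r₂ω₂ sin(θ₄−θ₂) / [r₃ sin(θ₃−θ₄)].
Numerator sine = +1.00000; denominator sine = +0.94832.
Result = 0.1985·2.51·(+1.00000) / (0.4528·(+0.94832)) = +1.1603 rad/s; magnitude 1.1603 rad/s.

1.16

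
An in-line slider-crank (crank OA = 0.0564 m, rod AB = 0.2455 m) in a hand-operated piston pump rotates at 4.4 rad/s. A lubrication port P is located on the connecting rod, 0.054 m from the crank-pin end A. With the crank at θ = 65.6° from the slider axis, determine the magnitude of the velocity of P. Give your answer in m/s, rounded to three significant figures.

0.244

ω = 4.4 rad/s.  Crank-pin speed |V_A| = rω = 0.24816 m/s, perpendicular to OA.
Rod angle: sinφ = −(r/L) sinθ ⇒ φ = -12.076°; ω_rod = −rω cosθ/√(L²−r²sin²θ) = -0.42703 rad/s.
V_P = V_A + ω_rod × AP, with AP = 0.054 m along the rod.
Components: V_Px = −rω sinθ − a·ω_rod·sinφ = -0.23082 m/s;  V_Py = rω cosθ + a·ω_rod·cosφ = +0.079967 m/s.
|V_P| = √(V_Px² + V_Py²) = 0.24428 m/s.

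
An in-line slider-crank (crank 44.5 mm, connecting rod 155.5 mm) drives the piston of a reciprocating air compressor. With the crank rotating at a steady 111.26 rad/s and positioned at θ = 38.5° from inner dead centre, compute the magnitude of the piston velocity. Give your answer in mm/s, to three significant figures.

ω = 111.3 rad/s
For an in-line slider-crank, x = r cosθ + √(L² − r² sin²θ), so v = −rω sinθ·[1 + r cosθ/√(L² − r² sin²θ)].
With r = 0.0445 m, L = 0.1555 m, θ = 38.5°: √(L² − r² sin²θ) = 0.15301 m.
v = −0.0445·111.3·0.62251·[1 + 0.0445·0.78261/0.15301] = -3.7836 m/s.
|v| = 3.7836 m/s = 3783.6 mm/s.

3780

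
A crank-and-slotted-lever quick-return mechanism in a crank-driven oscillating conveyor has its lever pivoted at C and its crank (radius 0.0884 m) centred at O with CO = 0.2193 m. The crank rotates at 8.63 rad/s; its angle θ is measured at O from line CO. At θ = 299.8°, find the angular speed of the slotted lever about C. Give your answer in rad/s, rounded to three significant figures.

ω = 8.63 rad/s
Crank pin A relative to C: A = (d + r cosθ, r sinθ); lever angle φ = atan2(r sinθ, d + r cosθ).
Differentiating tanφ: φ̇ = rω(d cosθ + r)/(d² + r² + 2dr cosθ).
d² + r² + 2dr cosθ = |CA|² = 0.0751758 m²;  d cosθ + r = +0.19739 m.
|ω_lever| = |0.0884·8.63·+0.19739| / 0.0751758 = 2.0031 rad/s.

2.00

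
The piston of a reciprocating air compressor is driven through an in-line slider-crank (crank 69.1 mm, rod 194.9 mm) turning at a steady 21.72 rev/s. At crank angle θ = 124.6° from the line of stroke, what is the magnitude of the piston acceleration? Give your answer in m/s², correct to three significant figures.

886

ω = 2π·21.7 = 136.5 rad/s
x(θ) = r cosθ + √(L² − r² sin²θ); with ω constant, a = ω²·d²x/dθ².
d²x/dθ² = −r cosθ − r²(cos2θ)/√u − r⁴ sin²2θ/(4u^{3/2}),  u = L² − r² sin²θ = 0.0347508 m².
Substituting r = 0.0691 m, L = 0.1949 m, θ = 124.6°: d²x/dθ² = +0.047565 m.
a = ω²·d²x/dθ² = (136.5)²·(+0.047565) = +885.86 m/s²;  |a| = 885.86 m/s².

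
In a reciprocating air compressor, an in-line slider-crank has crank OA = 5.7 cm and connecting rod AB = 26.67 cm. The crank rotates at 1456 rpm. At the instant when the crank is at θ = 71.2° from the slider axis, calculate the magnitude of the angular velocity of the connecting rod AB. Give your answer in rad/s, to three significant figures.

ω = 152.5 rad/s (converted from 1456 rpm).
The rod makes angle φ with the slider axis where L sinφ = r sinθ; differentiating, L cosφ·φ̇ = r ω cosθ.
L cosφ = √(L² − r² sin²θ) = 0.26118 m.
|ω_rod| = r ω |cosθ| / √(L² − r² sin²θ) = 0.057·152.5·0.32227/0.26118 = 10.723 rad/s.

10.7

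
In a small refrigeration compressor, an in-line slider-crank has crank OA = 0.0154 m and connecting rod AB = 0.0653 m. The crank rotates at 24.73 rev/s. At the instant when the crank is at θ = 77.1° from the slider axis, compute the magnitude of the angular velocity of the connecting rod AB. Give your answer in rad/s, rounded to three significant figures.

ω = 155.4 rad/s (converted from 24.73 rev/s).
The rod makes angle φ with the slider axis where L sinφ = r sinθ; differentiating, L cosφ·φ̇ = r ω cosθ.
L cosφ = √(L² − r² sin²θ) = 0.063551 m.
|ω_rod| = r ω |cosθ| / √(L² − r² sin²θ) = 0.0154·155.4·0.22325/0.063551 = 8.4061 rad/s.

8.41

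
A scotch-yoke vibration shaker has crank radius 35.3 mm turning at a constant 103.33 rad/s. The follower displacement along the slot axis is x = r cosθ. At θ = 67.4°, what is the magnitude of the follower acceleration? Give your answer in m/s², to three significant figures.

145

ω = 103.3 rad/s
x = r cosθ ⇒ ẍ = −rω² cosθ (ω constant).
|a| = rω²|cosθ| = 0.0353·(103.3)²·|cos 67.4°| = 144.84 m/s².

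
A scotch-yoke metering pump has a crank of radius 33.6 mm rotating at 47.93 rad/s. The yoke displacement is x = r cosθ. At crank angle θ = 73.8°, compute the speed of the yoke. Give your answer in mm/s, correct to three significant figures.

ω = 47.93 rad/s
x = r cosθ ⇒ ẋ = −rω sinθ.
|v| = rω|sinθ| = 0.0336·47.93·|sin 73.8°| = 1.5465 m/s = 1546.5 mm/s.

1550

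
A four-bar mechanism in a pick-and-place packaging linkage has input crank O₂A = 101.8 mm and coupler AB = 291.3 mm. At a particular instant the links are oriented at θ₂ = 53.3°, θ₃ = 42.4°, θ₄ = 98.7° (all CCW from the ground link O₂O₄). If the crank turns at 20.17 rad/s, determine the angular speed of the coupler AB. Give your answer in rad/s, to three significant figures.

6.03

ω₂ = 20.17 rad/s
Differentiating the loop-closure r₂e^{iθ₂}+r₃e^{iθ₃}=r₁+r₄e^{iθ₄} gives r₂ω₂e^{iθ₂}+r₃ω₃e^{iθ₃}=r₄ω₄e^{iθ₄}.
Eliminating the other unknown: ω₃ = r₂ω₂ sin(θ₄−θ₂) / [r₃ sin(θ₃−θ₄)].
Numerator sine = +0.71203; denominator sine = -0.83195.
Result = 0.1018·20.17·(+0.71203) / (0.2913·(-0.83195)) = -6.0327 rad/s; magnitude 6.0327 rad/s.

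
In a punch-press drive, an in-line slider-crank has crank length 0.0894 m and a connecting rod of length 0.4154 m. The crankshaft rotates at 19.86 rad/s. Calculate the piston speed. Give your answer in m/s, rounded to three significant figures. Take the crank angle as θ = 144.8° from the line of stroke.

0.842

ω = 19.86 rad/s
For an in-line slider-crank, x = r cosθ + √(L² − r² sin²θ), so v = −rω sinθ·[1 + r cosθ/√(L² − r² sin²θ)].
With r = 0.0894 m, L = 0.4154 m, θ = 144.8°: √(L² − r² sin²θ) = 0.41219 m.
v = −0.0894·19.86·0.57643·[1 + 0.0894·-0.81714/0.41219] = -0.84206 m/s.
|v| = 0.84206 m/s.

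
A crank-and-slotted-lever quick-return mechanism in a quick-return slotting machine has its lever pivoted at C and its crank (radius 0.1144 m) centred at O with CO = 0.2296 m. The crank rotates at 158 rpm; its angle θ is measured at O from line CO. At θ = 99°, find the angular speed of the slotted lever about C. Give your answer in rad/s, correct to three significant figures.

ω = 16.55 rad/s (from 158 rpm).
Crank pin A relative to C: A = (d + r cosθ, r sinθ); lever angle φ = atan2(r sinθ, d + r cosθ).
Differentiating tanφ: φ̇ = rω(d cosθ + r)/(d² + r² + 2dr cosθ).
d² + r² + 2dr cosθ = |CA|² = 0.0575856 m²;  d cosθ + r = +0.078483 m.
|ω_lever| = |0.1144·16.55·+0.078483| / 0.0575856 = 2.5797 rad/s.

2.58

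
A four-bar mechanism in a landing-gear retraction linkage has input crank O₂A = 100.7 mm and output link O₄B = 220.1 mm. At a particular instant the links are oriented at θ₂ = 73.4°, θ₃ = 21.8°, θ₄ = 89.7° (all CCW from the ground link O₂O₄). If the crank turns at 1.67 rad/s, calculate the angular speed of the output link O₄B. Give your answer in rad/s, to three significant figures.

0.646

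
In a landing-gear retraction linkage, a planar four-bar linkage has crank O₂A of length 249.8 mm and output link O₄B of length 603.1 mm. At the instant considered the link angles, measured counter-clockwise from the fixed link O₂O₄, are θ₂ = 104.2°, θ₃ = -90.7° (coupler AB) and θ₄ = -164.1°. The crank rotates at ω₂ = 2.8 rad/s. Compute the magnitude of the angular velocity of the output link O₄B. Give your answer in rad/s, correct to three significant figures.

ω₂ = 2.8 rad/s
Differentiating the loop-closure r₂e^{iθ₂}+r₃e^{iθ₃}=r₁+r₄e^{iθ₄} gives r₂ω₂e^{iθ₂}+r₃ω₃e^{iθ₃}=r₄ω₄e^{iθ₄}.
Eliminating the other unknown: ω₄ = r₂ω₂ sin(θ₂−θ₃) / [r₄ sin(θ₄−θ₃)].
Numerator sine = -0.25713; denominator sine = -0.95832.
Result = 0.2498·2.8·(-0.25713) / (0.6031·(-0.95832)) = +0.31118 rad/s; magnitude 0.31118 rad/s.

0.311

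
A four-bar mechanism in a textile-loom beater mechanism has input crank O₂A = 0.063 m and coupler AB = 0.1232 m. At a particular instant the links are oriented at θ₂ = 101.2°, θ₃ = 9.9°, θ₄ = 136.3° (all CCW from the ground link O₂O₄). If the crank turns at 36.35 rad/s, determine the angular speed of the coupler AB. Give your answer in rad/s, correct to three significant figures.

13.3

ω₂ = 36.35 rad/s
Differentiating the loop-closure r₂e^{iθ₂}+r₃e^{iθ₃}=r₁+r₄e^{iθ₄} gives r₂ω₂e^{iθ₂}+r₃ω₃e^{iθ₃}=r₄ω₄e^{iθ₄}.
Eliminating the other unknown: ω₃ = r₂ω₂ sin(θ₄−θ₂) / [r₃ sin(θ₃−θ₄)].
Numerator sine = +0.57501; denominator sine = -0.80489.
Result = 0.063·36.35·(+0.57501) / (0.1232·(-0.80489)) = -13.279 rad/s; magnitude 13.279 rad/s.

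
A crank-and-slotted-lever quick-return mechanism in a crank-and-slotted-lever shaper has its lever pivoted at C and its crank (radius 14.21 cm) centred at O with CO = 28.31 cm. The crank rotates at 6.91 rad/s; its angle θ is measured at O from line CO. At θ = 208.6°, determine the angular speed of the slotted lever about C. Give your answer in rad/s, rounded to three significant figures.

3.52

ω = 6.91 rad/s
Crank pin A relative to C: A = (d + r cosθ, r sinθ); lever angle φ = atan2(r sinθ, d + r cosθ).
Differentiating tanφ: φ̇ = rω(d cosθ + r)/(d² + r² + 2dr cosθ).
d² + r² + 2dr cosθ = |CA|² = 0.0296981 m²;  d cosθ + r = -0.10646 m.
|ω_lever| = |0.1421·6.91·-0.10646| / 0.0296981 = 3.5198 rad/s.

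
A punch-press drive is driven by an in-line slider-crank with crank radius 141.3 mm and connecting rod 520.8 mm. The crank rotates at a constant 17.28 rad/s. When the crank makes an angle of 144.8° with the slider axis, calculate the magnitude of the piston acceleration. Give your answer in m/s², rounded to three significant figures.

30.4

ω = 17.28 rad/s
x(θ) = r cosθ + √(L² − r² sin²θ); with ω constant, a = ω²·d²x/dθ².
d²x/dθ² = −r cosθ − r²(cos2θ)/√u − r⁴ sin²2θ/(4u^{3/2}),  u = L² − r² sin²θ = 0.264599 m².
Substituting r = 0.1413 m, L = 0.5208 m, θ = 144.8°: d²x/dθ² = +0.10179 m.
a = ω²·d²x/dθ² = (17.28)²·(+0.10179) = +30.395 m/s²;  |a| = 30.395 m/s².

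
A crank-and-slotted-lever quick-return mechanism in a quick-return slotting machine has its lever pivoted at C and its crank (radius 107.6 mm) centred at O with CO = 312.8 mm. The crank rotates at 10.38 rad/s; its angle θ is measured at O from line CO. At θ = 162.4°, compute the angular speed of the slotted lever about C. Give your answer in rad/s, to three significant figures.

4.70

ω = 10.38 rad/s
Crank pin A relative to C: A = (d + r cosθ, r sinθ); lever angle φ = atan2(r sinθ, d + r cosθ).
Differentiating tanφ: φ̇ = rω(d cosθ + r)/(d² + r² + 2dr cosθ).
d² + r² + 2dr cosθ = |CA|² = 0.045258 m²;  d cosθ + r = -0.19056 m.
|ω_lever| = |0.1076·10.38·-0.19056| / 0.045258 = 4.7026 rad/s.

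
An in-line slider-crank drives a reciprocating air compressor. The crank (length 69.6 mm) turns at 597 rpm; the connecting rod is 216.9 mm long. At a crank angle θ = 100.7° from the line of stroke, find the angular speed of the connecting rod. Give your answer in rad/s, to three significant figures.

3.92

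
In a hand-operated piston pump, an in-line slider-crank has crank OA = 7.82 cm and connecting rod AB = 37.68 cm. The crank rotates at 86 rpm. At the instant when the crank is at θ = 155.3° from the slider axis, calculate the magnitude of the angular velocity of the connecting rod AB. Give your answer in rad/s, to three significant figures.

1.70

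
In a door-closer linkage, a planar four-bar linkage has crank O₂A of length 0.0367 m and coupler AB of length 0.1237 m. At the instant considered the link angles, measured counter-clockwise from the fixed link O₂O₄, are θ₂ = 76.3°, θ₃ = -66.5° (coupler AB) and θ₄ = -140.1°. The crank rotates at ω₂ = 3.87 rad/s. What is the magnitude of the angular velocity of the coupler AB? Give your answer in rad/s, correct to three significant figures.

ω₂ = 3.87 rad/s
Differentiating the loop-closure r₂e^{iθ₂}+r₃e^{iθ₃}=r₁+r₄e^{iθ₄} gives r₂ω₂e^{iθ₂}+r₃ω₃e^{iθ₃}=r₄ω₄e^{iθ₄}.
Eliminating the other unknown: ω₃ = r₂ω₂ sin(θ₄−θ₂) / [r₃ sin(θ₃−θ₄)].
Numerator sine = +0.59342; denominator sine = +0.95931.
Result = 0.0367·3.87·(+0.59342) / (0.1237·(+0.95931)) = +0.71024 rad/s; magnitude 0.71024 rad/s.

0.710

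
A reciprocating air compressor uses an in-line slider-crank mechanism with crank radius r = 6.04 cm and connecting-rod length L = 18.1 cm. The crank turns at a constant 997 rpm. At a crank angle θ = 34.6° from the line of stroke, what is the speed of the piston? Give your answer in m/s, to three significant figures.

ω = 2π·997/60 = 104.4 rad/s
For an in-line slider-crank, x = r cosθ + √(L² − r² sin²θ), so v = −rω sinθ·[1 + r cosθ/√(L² − r² sin²θ)].
With r = 0.0604 m, L = 0.181 m, θ = 34.6°: √(L² − r² sin²θ) = 0.17772 m.
v = −0.0604·104.4·0.56784·[1 + 0.0604·0.82314/0.17772] = -4.5826 m/s.
|v| = 4.5826 m/s.

4.58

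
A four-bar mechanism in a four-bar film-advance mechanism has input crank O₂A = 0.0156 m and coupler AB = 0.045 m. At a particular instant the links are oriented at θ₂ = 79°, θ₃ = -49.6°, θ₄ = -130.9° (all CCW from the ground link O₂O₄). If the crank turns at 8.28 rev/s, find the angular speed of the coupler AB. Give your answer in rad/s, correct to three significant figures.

9.10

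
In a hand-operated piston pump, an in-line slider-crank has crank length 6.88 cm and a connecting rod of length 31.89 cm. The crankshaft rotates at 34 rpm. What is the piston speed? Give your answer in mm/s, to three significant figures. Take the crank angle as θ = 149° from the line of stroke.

103

ω = 2π·34/60 = 3.56 rad/s
For an in-line slider-crank, x = r cosθ + √(L² − r² sin²θ), so v = −rω sinθ·[1 + r cosθ/√(L² − r² sin²θ)].
With r = 0.0688 m, L = 0.3189 m, θ = 149°: √(L² − r² sin²θ) = 0.31693 m.
v = −0.0688·3.56·0.51504·[1 + 0.0688·-0.85717/0.31693] = -0.10269 m/s.
|v| = 0.10269 m/s = 102.69 mm/s.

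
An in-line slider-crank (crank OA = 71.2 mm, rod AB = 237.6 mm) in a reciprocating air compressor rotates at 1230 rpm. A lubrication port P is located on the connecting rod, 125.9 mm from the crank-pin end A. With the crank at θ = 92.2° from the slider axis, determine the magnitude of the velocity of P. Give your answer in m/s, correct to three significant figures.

ω = 128.8 rad/s.  Crank-pin speed |V_A| = rω = 9.1709 m/s, perpendicular to OA.
Rod angle: sinφ = −(r/L) sinθ ⇒ φ = -17.424°; ω_rod = −rω cosθ/√(L²−r²sin²θ) = +1.553 rad/s.
V_P = V_A + ω_rod × AP, with AP = 0.1259 m along the rod.
Components: V_Px = −rω sinθ − a·ω_rod·sinφ = -9.1056 m/s;  V_Py = rω cosθ + a·ω_rod·cosφ = -0.16551 m/s.
|V_P| = √(V_Px² + V_Py²) = 9.1071 m/s.

9.11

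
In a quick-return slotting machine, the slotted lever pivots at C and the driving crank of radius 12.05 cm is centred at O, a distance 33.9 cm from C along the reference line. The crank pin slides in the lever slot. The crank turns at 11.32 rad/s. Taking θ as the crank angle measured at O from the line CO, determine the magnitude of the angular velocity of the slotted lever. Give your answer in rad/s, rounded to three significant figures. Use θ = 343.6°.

ω = 11.32 rad/s
Crank pin A relative to C: A = (d + r cosθ, r sinθ); lever angle φ = atan2(r sinθ, d + r cosθ).
Differentiating tanφ: φ̇ = rω(d cosθ + r)/(d² + r² + 2dr cosθ).
d² + r² + 2dr cosθ = |CA|² = 0.207816 m²;  d cosθ + r = +0.44571 m.
|ω_lever| = |0.1205·11.32·+0.44571| / 0.207816 = 2.9255 rad/s.

2.93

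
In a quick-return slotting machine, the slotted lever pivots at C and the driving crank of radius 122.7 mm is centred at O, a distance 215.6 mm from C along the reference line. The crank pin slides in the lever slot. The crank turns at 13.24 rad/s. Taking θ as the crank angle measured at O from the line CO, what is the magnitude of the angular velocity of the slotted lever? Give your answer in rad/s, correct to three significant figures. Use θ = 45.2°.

ω = 13.24 rad/s
Crank pin A relative to C: A = (d + r cosθ, r sinθ); lever angle φ = atan2(r sinθ, d + r cosθ).
Differentiating tanφ: φ̇ = rω(d cosθ + r)/(d² + r² + 2dr cosθ).
d² + r² + 2dr cosθ = |CA|² = 0.0988196 m²;  d cosθ + r = +0.27462 m.
|ω_lever| = |0.1227·13.24·+0.27462| / 0.0988196 = 4.5146 rad/s.

4.51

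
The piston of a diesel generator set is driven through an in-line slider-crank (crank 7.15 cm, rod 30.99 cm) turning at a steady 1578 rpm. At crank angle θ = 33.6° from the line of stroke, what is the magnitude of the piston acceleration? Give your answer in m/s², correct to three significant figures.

1810

ω = 2π·1578/60 = 165.2 rad/s
x(θ) = r cosθ + √(L² − r² sin²θ); with ω constant, a = ω²·d²x/dθ².
d²x/dθ² = −r cosθ − r²(cos2θ)/√u − r⁴ sin²2θ/(4u^{3/2}),  u = L² − r² sin²θ = 0.0944724 m².
Substituting r = 0.0715 m, L = 0.3099 m, θ = 33.6°: d²x/dθ² = -0.06619 m.
a = ω²·d²x/dθ² = (165.2)²·(-0.06619) = -1807.5 m/s²;  |a| = 1807.5 m/s².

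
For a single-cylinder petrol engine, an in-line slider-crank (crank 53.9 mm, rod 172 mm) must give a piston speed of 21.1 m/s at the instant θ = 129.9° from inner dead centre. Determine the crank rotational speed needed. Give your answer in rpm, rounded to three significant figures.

6150

For an in-line slider-crank, |v_piston| = rω|sinθ|·[1 + r cosθ/√(L² − r² sin²θ)].
With r = 0.0539 m, L = 0.172 m, θ = 129.9°: the bracketed kinematic factor |dx/dθ| = 0.032787 m.
ω = v/|dx/dθ| = 21.1/0.032787 = 643.54 rad/s.
N = 60ω/(2π) = 6145.4 rpm.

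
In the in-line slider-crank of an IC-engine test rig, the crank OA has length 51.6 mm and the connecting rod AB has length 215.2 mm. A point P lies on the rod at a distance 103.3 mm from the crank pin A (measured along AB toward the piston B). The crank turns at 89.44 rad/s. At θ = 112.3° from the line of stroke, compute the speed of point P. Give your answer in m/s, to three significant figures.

ω = 89.44 rad/s.  Crank-pin speed |V_A| = rω = 4.6151 m/s, perpendicular to OA.
Rod angle: sinφ = −(r/L) sinθ ⇒ φ = -12.817°; ω_rod = −rω cosθ/√(L²−r²sin²θ) = +8.3456 rad/s.
V_P = V_A + ω_rod × AP, with AP = 0.1033 m along the rod.
Components: V_Px = −rω sinθ − a·ω_rod·sinφ = -4.0787 m/s;  V_Py = rω cosθ + a·ω_rod·cosφ = -0.91061 m/s.
|V_P| = √(V_Px² + V_Py²) = 4.1791 m/s.

4.18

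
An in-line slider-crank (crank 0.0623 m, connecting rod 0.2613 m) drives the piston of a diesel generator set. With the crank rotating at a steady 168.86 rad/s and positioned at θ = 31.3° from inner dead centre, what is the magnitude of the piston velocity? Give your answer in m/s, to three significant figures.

6.59

ω = 168.9 rad/s
For an in-line slider-crank, x = r cosθ + √(L² − r² sin²θ), so v = −rω sinθ·[1 + r cosθ/√(L² − r² sin²θ)].
With r = 0.0623 m, L = 0.2613 m, θ = 31.3°: √(L² − r² sin²θ) = 0.25929 m.
v = −0.0623·168.9·0.51952·[1 + 0.0623·0.85446/0.25929] = -6.5874 m/s.
|v| = 6.5874 m/s.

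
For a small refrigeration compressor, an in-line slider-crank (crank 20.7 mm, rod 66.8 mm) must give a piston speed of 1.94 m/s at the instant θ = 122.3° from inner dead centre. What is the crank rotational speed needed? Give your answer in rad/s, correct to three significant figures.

134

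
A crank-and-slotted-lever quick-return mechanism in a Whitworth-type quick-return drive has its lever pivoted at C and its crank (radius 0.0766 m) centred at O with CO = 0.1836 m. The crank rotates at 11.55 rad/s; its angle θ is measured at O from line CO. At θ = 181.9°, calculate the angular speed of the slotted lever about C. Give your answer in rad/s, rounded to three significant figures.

ω = 11.55 rad/s
Crank pin A relative to C: A = (d + r cosθ, r sinθ); lever angle φ = atan2(r sinθ, d + r cosθ).
Differentiating tanφ: φ̇ = rω(d cosθ + r)/(d² + r² + 2dr cosθ).
d² + r² + 2dr cosθ = |CA|² = 0.0114645 m²;  d cosθ + r = -0.1069 m.
|ω_lever| = |0.0766·11.55·-0.1069| / 0.0114645 = 8.2496 rad/s.

8.25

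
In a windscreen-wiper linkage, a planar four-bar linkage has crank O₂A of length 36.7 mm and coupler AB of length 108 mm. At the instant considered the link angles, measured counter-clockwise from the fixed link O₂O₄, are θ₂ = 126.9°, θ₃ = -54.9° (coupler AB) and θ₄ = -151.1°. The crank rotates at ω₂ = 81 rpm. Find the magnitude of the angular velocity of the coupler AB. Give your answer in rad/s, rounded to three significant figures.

ω₂ = 8.482 rad/s (from 81 rpm).
Differentiating the loop-closure r₂e^{iθ₂}+r₃e^{iθ₃}=r₁+r₄e^{iθ₄} gives r₂ω₂e^{iθ₂}+r₃ω₃e^{iθ₃}=r₄ω₄e^{iθ₄}.
Eliminating the other unknown: ω₃ = r₂ω₂ sin(θ₄−θ₂) / [r₃ sin(θ₃−θ₄)].
Numerator sine = +0.99027; denominator sine = +0.99415.
Result = 0.0367·8.482·(+0.99027) / (0.108·(+0.99415)) = +2.8712 rad/s; magnitude 2.8712 rad/s.

2.87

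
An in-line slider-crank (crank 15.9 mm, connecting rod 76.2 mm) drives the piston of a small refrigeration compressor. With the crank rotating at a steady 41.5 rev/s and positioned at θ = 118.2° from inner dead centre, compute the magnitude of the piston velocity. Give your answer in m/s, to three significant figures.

ω = 2π·41.5 = 260.8 rad/s
For an in-line slider-crank, x = r cosθ + √(L² − r² sin²θ), so v = −rω sinθ·[1 + r cosθ/√(L² − r² sin²θ)].
With r = 0.0159 m, L = 0.0762 m, θ = 118.2°: √(L² − r² sin²θ) = 0.0749 m.
v = −0.0159·260.8·0.88130·[1 + 0.0159·-0.47255/0.0749] = -3.2873 m/s.
|v| = 3.2873 m/s.

3.29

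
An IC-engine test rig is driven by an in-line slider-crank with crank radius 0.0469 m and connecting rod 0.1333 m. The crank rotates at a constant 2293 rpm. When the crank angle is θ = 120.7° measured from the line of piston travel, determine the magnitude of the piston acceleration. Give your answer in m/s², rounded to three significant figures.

1830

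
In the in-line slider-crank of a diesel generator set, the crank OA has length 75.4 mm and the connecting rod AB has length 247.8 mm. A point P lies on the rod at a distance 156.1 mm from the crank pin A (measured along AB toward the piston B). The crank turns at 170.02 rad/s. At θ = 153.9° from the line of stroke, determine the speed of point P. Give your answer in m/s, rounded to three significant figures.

6.31

ω = 170 rad/s.  Crank-pin speed |V_A| = rω = 12.82 m/s, perpendicular to OA.
Rod angle: sinφ = −(r/L) sinθ ⇒ φ = -7.693°; ω_rod = −rω cosθ/√(L²−r²sin²θ) = +46.88 rad/s.
V_P = V_A + ω_rod × AP, with AP = 0.1561 m along the rod.
Components: V_Px = −rω sinθ − a·ω_rod·sinφ = -4.6602 m/s;  V_Py = rω cosθ + a·ω_rod·cosφ = -4.2602 m/s.
|V_P| = √(V_Px² + V_Py²) = 6.314 m/s.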